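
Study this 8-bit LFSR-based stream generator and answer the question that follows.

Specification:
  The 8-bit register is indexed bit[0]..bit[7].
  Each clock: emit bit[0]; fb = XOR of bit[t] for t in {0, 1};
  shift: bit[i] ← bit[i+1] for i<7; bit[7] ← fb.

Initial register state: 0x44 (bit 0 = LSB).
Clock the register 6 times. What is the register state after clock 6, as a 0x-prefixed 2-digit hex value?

0x99

reg_0 = 0x44
clock 1: out=0, reg = 0x22
clock 2: out=0, reg = 0x91
clock 3: out=1, reg = 0xC8
clock 4: out=0, reg = 0x64
clock 5: out=0, reg = 0x32
clock 6: out=0, reg = 0x99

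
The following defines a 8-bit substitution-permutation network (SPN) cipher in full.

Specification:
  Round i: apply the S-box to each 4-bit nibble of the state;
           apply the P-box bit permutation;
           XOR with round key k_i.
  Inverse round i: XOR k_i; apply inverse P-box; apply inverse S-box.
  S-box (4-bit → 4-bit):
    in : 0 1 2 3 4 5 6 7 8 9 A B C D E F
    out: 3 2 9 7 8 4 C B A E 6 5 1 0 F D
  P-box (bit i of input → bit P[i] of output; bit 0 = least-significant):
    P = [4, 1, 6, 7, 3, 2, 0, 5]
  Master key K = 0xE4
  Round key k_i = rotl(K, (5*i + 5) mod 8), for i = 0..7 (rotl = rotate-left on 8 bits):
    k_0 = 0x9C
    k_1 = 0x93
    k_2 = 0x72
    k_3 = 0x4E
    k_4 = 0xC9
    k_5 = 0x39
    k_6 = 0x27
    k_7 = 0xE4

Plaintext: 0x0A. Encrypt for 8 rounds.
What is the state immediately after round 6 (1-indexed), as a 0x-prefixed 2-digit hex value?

0x51

s_0 = plaintext = 0x0A
s_1 = Round(s_0, k_0) = 0xD2
s_2 = Round(s_1, k_1) = 0x03
s_3 = Round(s_2, k_2) = 0x2C
s_4 = Round(s_3, k_3) = 0x76
s_5 = Round(s_4, k_4) = 0x25
s_6 = Round(s_5, k_5) = 0x51
s_7 = Round(s_6, k_6) = 0x24
s_8 = Round(s_7, k_7) = 0x4C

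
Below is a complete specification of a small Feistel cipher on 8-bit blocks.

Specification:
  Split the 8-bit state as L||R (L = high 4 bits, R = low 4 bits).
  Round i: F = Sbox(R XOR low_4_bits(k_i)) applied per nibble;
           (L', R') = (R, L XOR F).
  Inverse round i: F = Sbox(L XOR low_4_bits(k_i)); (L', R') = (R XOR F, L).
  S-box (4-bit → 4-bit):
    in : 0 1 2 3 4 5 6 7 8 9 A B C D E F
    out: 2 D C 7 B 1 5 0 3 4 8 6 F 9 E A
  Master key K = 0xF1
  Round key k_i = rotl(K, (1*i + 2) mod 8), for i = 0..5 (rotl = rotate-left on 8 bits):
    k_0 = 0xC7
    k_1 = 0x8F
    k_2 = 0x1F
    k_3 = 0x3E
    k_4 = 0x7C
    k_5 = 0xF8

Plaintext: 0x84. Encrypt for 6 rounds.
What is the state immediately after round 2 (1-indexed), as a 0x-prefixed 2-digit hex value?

0xF6

s_0 = plaintext = 0x84
s_1 = Round(s_0, k_0) = 0x4F
s_2 = Round(s_1, k_1) = 0xF6
s_3 = Round(s_2, k_2) = 0x6B
s_4 = Round(s_3, k_3) = 0xB7
s_5 = Round(s_4, k_4) = 0x7D
s_6 = Round(s_5, k_5) = 0xD6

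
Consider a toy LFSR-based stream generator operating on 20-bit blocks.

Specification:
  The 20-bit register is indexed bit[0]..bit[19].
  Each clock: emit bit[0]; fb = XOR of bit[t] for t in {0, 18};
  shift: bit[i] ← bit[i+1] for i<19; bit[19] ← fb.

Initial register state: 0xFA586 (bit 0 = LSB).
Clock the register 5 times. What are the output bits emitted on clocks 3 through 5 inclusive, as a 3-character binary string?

reg_0 = 0xFA586
clock 1: out=0, reg = 0xFD2C3
clock 2: out=1, reg = 0x7E961
clock 3: out=1, reg = 0x3F4B0
clock 4: out=0, reg = 0x1FA58
clock 5: out=0, reg = 0x0FD2C

100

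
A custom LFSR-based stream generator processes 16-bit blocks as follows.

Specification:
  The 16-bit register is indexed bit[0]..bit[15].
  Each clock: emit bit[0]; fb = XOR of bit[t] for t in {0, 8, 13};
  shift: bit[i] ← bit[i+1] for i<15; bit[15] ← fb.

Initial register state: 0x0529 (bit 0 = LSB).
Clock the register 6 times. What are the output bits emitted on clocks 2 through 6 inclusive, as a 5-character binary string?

reg_0 = 0x0529
clock 1: out=1, reg = 0x0294
clock 2: out=0, reg = 0x014A
clock 3: out=0, reg = 0x80A5
clock 4: out=1, reg = 0xC052
clock 5: out=0, reg = 0x6029
clock 6: out=1, reg = 0x3014

00101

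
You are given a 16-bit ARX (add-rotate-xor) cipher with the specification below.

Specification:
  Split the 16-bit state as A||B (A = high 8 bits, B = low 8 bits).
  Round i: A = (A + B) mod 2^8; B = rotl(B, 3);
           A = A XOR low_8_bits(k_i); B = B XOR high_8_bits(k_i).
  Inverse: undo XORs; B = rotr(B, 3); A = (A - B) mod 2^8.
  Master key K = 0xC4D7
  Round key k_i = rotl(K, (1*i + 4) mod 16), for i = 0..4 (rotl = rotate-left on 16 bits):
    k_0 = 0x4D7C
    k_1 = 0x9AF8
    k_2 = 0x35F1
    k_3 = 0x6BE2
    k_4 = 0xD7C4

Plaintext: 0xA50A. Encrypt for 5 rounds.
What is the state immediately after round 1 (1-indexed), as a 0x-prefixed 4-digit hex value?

s_0 = plaintext = 0xA50A
s_1 = Round(s_0, k_0) = 0xD31D
s_2 = Round(s_1, k_1) = 0x0872
s_3 = Round(s_2, k_2) = 0x8BA6
s_4 = Round(s_3, k_3) = 0xD35E
s_5 = Round(s_4, k_4) = 0xF525

0xD31D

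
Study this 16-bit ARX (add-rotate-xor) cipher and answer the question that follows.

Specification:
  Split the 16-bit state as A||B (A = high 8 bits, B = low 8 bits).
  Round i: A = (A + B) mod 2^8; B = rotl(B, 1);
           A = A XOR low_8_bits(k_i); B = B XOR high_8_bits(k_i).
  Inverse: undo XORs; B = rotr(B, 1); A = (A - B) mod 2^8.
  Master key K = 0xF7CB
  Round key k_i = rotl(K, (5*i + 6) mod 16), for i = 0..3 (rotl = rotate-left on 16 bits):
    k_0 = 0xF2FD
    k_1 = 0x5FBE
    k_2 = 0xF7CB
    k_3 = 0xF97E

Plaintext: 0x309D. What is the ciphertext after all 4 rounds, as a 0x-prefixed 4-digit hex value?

s_0 = plaintext = 0x309D
s_1 = Round(s_0, k_0) = 0x30C9
s_2 = Round(s_1, k_1) = 0x47CC
s_3 = Round(s_2, k_2) = 0xD86E
s_4 = Round(s_3, k_3) = 0x3825

0x3825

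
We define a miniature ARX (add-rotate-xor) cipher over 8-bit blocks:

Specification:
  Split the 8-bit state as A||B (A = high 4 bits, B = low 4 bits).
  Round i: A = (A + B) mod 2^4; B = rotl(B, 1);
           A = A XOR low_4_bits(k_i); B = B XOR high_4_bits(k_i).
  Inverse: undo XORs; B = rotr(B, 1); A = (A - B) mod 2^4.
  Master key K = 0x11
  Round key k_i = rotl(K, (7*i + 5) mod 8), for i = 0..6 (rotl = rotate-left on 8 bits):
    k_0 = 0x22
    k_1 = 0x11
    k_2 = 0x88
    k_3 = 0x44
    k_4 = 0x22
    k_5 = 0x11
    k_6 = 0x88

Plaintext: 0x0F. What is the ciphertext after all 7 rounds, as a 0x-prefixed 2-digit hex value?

s_0 = plaintext = 0x0F
s_1 = Round(s_0, k_0) = 0xDD
s_2 = Round(s_1, k_1) = 0xBA
s_3 = Round(s_2, k_2) = 0xDD
s_4 = Round(s_3, k_3) = 0xEF
s_5 = Round(s_4, k_4) = 0xFD
s_6 = Round(s_5, k_5) = 0xDA
s_7 = Round(s_6, k_6) = 0xFD

0xFD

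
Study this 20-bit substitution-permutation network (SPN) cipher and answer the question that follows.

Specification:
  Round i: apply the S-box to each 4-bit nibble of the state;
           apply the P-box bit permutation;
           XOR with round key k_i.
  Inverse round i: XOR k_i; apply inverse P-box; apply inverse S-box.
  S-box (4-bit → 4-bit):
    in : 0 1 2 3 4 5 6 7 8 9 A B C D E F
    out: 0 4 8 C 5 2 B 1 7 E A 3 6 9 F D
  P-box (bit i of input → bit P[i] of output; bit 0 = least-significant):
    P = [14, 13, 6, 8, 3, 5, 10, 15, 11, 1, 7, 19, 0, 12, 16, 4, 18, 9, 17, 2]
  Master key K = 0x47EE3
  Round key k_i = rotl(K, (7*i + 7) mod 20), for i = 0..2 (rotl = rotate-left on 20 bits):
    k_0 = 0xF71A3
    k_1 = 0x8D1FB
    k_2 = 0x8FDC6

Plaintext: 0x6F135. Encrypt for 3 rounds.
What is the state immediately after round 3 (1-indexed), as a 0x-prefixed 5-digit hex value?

s_0 = plaintext = 0x6F135
s_1 = Round(s_0, k_0) = 0xAD736
s_2 = Round(s_1, k_1) = 0x83EEE
s_3 = Round(s_2, k_2) = 0x7123C

0x7123C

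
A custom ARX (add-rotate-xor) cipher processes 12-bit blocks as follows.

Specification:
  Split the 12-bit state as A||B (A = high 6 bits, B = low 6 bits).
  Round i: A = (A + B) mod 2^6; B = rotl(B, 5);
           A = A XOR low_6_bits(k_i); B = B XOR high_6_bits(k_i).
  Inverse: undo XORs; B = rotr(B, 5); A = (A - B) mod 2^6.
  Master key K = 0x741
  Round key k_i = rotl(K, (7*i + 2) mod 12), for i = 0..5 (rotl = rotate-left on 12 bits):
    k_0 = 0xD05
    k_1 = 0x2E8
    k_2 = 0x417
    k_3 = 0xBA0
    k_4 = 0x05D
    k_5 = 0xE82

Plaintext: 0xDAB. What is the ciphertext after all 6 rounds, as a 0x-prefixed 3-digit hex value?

0x79D

s_0 = plaintext = 0xDAB
s_1 = Round(s_0, k_0) = 0x901
s_2 = Round(s_1, k_1) = 0x36B
s_3 = Round(s_2, k_2) = 0xBE5
s_4 = Round(s_3, k_3) = 0xD1C
s_5 = Round(s_4, k_4) = 0x34F
s_6 = Round(s_5, k_5) = 0x79D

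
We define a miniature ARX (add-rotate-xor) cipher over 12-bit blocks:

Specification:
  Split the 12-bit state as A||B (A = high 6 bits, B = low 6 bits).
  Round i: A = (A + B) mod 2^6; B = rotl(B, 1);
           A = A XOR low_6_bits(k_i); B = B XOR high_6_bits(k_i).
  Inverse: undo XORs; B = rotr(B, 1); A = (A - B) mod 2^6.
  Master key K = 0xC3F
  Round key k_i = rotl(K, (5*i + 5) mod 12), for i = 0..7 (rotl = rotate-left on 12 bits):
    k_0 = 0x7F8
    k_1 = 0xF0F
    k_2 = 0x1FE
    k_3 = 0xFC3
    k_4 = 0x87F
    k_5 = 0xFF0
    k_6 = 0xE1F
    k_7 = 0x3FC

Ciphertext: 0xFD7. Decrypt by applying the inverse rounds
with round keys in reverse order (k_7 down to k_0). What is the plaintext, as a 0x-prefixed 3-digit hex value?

0x7C1

s_0 = ciphertext = 0xFD7
s_1 = InvRound(s_0, k_7) = 0xDCC
s_2 = InvRound(s_1, k_6) = 0x39A
s_3 = InvRound(s_2, k_5) = 0x332
s_4 = InvRound(s_3, k_4) = 0x2A9
s_5 = InvRound(s_4, k_3) = 0xF8B
s_6 = InvRound(s_5, k_2) = 0xE86
s_7 = InvRound(s_6, k_1) = 0x61D
s_8 = InvRound(s_7, k_0) = 0x7C1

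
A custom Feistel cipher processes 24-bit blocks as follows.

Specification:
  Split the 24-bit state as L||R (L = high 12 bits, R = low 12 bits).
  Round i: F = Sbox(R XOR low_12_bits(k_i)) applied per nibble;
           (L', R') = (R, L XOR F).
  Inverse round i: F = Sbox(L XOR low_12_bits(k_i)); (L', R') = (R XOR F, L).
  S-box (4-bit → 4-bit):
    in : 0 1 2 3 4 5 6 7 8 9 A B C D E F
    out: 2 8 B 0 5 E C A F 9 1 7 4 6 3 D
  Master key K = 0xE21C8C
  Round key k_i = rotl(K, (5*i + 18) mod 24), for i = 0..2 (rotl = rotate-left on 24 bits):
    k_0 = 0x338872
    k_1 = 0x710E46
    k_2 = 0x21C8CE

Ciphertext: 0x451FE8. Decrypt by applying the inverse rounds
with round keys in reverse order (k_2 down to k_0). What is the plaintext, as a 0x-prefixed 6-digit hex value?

0x0C5A51

s_0 = ciphertext = 0x451FE8
s_1 = InvRound(s_0, k_2) = 0xB75451
s_2 = InvRound(s_1, k_1) = 0xA51B75
s_3 = InvRound(s_2, k_0) = 0x0C5A51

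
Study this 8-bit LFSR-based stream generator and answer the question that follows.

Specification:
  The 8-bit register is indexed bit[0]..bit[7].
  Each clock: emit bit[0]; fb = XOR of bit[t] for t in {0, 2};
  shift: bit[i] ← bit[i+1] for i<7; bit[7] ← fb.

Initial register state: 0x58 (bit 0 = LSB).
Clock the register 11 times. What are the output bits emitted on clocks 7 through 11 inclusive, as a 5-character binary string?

reg_0 = 0x58
clock 1: out=0, reg = 0x2C
clock 2: out=0, reg = 0x96
clock 3: out=0, reg = 0xCB
clock 4: out=1, reg = 0xE5
clock 5: out=1, reg = 0x72
clock 6: out=0, reg = 0x39
clock 7: out=1, reg = 0x9C
clock 8: out=0, reg = 0xCE
clock 9: out=0, reg = 0xE7
clock 10: out=1, reg = 0x73
clock 11: out=1, reg = 0xB9

10011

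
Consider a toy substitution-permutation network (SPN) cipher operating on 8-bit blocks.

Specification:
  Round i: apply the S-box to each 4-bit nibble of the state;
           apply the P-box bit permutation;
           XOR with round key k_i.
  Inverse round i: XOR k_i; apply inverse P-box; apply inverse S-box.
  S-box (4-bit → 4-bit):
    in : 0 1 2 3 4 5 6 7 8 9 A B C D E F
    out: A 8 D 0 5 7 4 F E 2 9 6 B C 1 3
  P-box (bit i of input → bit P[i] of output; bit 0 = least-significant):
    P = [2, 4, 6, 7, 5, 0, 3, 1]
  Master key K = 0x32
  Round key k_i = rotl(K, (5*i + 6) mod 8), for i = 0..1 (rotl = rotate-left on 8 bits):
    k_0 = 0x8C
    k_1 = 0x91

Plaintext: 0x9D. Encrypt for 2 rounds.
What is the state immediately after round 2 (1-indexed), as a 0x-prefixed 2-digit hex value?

s_0 = plaintext = 0x9D
s_1 = Round(s_0, k_0) = 0x4D
s_2 = Round(s_1, k_1) = 0x79

0x79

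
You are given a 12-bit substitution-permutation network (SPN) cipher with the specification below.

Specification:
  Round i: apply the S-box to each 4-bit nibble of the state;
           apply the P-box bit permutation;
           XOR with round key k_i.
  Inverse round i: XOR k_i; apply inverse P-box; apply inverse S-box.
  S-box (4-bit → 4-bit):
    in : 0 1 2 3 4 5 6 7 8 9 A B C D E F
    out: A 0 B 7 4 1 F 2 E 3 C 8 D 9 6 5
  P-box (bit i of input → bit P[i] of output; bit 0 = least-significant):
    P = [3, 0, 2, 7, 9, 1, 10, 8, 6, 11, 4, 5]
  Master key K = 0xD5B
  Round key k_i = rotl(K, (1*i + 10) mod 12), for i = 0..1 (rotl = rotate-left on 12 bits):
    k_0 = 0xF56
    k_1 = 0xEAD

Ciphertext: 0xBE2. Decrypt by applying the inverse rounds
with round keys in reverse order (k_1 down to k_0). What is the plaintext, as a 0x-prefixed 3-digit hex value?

s_0 = ciphertext = 0xBE2
s_1 = InvRound(s_0, k_1) = 0x583
s_2 = InvRound(s_1, k_0) = 0x358

0x358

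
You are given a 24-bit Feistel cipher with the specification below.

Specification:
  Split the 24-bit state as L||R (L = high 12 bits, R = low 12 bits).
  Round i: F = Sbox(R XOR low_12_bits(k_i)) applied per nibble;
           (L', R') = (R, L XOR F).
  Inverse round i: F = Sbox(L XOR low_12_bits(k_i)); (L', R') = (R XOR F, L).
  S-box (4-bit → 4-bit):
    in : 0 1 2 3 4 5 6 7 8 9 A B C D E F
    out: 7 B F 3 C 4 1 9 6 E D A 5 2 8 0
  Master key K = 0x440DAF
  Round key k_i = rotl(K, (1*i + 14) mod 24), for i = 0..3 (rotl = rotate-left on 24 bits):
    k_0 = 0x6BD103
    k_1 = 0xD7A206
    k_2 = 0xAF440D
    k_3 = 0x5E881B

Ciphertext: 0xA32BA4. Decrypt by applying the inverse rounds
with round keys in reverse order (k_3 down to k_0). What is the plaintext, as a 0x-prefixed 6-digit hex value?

s_0 = ciphertext = 0xA32BA4
s_1 = InvRound(s_0, k_3) = 0x45AA32
s_2 = InvRound(s_1, k_2) = 0xD7B45A
s_3 = InvRound(s_2, k_1) = 0x4C8D7B
s_4 = InvRound(s_3, k_0) = 0x9214C8

0x9214C8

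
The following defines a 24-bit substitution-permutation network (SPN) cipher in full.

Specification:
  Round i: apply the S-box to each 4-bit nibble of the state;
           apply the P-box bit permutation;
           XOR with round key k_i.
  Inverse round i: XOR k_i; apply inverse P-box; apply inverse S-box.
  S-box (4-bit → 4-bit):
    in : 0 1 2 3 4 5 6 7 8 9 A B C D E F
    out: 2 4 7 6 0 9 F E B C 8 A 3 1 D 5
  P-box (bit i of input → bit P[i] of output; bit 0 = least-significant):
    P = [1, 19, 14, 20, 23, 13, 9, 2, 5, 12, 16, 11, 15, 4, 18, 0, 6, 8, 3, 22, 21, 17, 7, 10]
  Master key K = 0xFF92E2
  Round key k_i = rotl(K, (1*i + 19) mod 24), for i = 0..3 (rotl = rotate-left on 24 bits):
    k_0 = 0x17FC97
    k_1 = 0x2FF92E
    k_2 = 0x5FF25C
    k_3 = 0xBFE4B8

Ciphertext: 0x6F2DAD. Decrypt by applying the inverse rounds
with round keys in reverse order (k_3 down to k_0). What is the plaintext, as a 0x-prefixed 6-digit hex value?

s_0 = ciphertext = 0x6F2DAD
s_1 = InvRound(s_0, k_3) = 0x4B8A59
s_2 = InvRound(s_1, k_2) = 0x449BB9
s_3 = InvRound(s_2, k_1) = 0x2AB172
s_4 = InvRound(s_3, k_0) = 0xEC9EA7

0xEC9EA7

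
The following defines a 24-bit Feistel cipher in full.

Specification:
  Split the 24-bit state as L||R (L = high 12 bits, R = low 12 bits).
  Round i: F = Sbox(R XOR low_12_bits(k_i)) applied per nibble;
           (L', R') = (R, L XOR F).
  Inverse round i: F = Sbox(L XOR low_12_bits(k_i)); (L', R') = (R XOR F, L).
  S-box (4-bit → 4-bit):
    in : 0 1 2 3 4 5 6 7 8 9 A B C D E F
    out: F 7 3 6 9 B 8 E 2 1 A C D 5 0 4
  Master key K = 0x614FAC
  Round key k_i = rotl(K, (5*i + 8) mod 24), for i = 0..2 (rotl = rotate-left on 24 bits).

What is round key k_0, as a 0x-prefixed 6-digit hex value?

0x4FAC61

K = 0x614FAC
k_0 = rotl(K, (5*0+8) mod 24) = rotl(K, 8) = 0x4FAC61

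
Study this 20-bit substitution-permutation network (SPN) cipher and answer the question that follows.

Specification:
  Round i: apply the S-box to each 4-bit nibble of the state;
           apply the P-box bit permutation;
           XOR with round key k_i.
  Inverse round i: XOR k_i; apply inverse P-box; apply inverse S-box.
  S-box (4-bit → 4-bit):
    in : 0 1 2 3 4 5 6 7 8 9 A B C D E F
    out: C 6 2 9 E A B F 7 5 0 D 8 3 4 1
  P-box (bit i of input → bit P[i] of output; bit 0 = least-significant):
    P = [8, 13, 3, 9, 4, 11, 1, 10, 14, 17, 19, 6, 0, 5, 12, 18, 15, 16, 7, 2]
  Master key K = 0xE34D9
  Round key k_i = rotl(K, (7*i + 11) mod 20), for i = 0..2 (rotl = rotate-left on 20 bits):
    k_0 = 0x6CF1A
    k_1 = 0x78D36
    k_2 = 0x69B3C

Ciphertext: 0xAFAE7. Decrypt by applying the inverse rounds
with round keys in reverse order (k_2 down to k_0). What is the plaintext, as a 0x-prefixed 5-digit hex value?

s_0 = ciphertext = 0xAFAE7
s_1 = InvRound(s_0, k_2) = 0xE3B98
s_2 = InvRound(s_1, k_1) = 0x71E04
s_3 = InvRound(s_2, k_0) = 0x6EF99

0x6EF99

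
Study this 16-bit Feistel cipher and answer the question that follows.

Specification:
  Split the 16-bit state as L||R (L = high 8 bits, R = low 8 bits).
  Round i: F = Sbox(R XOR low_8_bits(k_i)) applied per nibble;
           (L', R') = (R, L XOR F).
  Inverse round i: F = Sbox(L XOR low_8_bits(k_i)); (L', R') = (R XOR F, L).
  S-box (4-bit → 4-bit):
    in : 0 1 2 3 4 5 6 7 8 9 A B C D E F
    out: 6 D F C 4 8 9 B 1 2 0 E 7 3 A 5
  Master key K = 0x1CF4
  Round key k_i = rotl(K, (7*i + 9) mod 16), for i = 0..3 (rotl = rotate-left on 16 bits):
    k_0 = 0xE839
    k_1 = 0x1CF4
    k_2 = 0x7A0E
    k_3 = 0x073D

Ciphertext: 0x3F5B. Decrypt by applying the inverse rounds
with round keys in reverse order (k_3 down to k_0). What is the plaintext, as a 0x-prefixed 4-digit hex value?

s_0 = ciphertext = 0x3F5B
s_1 = InvRound(s_0, k_3) = 0x343F
s_2 = InvRound(s_1, k_2) = 0xFF34
s_3 = InvRound(s_2, k_1) = 0x5AFF
s_4 = InvRound(s_3, k_0) = 0x635A

0x635A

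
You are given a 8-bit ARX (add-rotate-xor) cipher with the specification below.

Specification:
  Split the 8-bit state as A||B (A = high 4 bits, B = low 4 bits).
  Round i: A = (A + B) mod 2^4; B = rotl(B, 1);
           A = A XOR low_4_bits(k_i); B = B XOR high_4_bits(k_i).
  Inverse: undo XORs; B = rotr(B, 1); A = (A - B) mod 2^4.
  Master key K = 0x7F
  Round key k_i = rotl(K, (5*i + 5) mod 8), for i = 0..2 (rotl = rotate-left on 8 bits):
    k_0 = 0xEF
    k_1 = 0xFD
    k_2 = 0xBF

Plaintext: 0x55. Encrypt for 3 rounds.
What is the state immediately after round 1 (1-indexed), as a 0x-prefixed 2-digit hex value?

s_0 = plaintext = 0x55
s_1 = Round(s_0, k_0) = 0x54
s_2 = Round(s_1, k_1) = 0x47
s_3 = Round(s_2, k_2) = 0x45

0x54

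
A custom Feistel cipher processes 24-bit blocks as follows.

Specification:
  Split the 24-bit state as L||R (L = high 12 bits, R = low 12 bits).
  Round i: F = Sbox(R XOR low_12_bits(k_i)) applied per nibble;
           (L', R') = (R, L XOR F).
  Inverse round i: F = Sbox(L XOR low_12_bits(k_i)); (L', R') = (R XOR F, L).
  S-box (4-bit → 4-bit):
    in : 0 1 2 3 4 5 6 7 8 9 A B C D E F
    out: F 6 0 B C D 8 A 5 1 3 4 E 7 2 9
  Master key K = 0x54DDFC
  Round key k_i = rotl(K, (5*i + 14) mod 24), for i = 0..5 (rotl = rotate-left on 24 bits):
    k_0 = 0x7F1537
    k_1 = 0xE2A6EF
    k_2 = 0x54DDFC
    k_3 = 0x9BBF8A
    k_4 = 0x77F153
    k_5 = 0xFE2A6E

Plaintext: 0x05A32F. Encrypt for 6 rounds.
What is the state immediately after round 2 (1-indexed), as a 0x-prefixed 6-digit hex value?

0x83F150

s_0 = plaintext = 0x05A32F
s_1 = Round(s_0, k_0) = 0x32F83F
s_2 = Round(s_1, k_1) = 0x83F150
s_3 = Round(s_2, k_2) = 0x150601
s_4 = Round(s_3, k_3) = 0x601004
s_5 = Round(s_4, k_4) = 0x0040DB
s_6 = Round(s_5, k_5) = 0x0DB349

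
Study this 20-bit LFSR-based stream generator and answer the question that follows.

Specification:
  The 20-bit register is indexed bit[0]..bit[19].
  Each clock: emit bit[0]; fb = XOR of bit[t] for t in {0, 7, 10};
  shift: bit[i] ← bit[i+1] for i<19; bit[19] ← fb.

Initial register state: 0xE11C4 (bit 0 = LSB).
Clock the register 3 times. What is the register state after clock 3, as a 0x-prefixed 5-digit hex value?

reg_0 = 0xE11C4
clock 1: out=0, reg = 0xF08E2
clock 2: out=0, reg = 0xF8471
clock 3: out=1, reg = 0x7C238

0x7C238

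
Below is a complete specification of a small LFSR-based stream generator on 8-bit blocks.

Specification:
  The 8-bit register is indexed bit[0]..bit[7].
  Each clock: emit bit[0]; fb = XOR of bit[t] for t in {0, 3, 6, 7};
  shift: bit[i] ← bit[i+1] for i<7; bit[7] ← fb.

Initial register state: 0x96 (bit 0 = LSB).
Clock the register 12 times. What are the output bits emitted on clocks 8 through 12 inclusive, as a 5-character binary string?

reg_0 = 0x96
clock 1: out=0, reg = 0xCB
clock 2: out=1, reg = 0x65
clock 3: out=1, reg = 0x32
clock 4: out=0, reg = 0x19
clock 5: out=1, reg = 0x0C
clock 6: out=0, reg = 0x86
clock 7: out=0, reg = 0xC3
clock 8: out=1, reg = 0xE1
clock 9: out=1, reg = 0xF0
clock 10: out=0, reg = 0x78
clock 11: out=0, reg = 0x3C
clock 12: out=0, reg = 0x9E

11000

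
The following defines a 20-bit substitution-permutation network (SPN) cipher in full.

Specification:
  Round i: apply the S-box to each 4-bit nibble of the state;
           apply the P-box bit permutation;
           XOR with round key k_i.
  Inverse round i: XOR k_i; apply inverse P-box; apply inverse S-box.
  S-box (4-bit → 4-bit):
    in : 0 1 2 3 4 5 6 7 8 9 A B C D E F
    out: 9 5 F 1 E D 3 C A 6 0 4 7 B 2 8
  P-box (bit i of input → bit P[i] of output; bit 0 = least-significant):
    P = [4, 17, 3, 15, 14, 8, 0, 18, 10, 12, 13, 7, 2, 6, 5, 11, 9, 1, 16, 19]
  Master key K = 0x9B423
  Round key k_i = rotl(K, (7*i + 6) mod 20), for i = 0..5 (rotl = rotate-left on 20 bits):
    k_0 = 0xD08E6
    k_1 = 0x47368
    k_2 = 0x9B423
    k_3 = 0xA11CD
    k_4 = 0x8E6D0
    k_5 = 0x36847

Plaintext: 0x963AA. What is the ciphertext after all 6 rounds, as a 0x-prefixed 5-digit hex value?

0x3DFEC

s_0 = plaintext = 0x963AA
s_1 = Round(s_0, k_0) = 0xC0CA0
s_2 = Round(s_1, k_1) = 0x5CD7E
s_3 = Round(s_2, k_2) = 0x6A2C6
s_4 = Round(s_3, k_3) = 0x8665E
s_5 = Round(s_4, k_4) = 0x6B297
s_6 = Round(s_5, k_5) = 0x3DFEC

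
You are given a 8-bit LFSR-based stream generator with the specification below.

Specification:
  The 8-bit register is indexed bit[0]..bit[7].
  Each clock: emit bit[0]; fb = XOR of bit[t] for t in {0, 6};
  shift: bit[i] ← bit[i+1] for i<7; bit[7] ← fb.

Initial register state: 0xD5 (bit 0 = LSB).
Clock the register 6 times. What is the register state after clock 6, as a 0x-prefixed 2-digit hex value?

0xBB

reg_0 = 0xD5
clock 1: out=1, reg = 0x6A
clock 2: out=0, reg = 0xB5
clock 3: out=1, reg = 0xDA
clock 4: out=0, reg = 0xED
clock 5: out=1, reg = 0x76
clock 6: out=0, reg = 0xBB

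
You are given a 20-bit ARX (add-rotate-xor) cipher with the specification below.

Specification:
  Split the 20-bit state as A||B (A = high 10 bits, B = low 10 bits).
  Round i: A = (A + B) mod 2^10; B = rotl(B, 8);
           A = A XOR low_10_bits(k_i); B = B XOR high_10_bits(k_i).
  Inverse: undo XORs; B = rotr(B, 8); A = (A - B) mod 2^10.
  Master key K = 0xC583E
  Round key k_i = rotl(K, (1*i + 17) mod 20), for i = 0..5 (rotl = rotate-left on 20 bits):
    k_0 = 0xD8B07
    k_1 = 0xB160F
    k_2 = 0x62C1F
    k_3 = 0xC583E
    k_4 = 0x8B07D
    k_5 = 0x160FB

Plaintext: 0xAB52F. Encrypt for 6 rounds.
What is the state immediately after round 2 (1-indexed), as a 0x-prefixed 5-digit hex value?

s_0 = plaintext = 0xAB52F
s_1 = Round(s_0, k_0) = 0x36C29
s_2 = Round(s_1, k_1) = 0xC2FCF
s_3 = Round(s_2, k_2) = 0xB1678
s_4 = Round(s_3, k_3) = 0x40F88
s_5 = Round(s_4, k_4) = 0x3DACE
s_6 = Round(s_5, k_5) = 0xCFEEB

0xC2FCF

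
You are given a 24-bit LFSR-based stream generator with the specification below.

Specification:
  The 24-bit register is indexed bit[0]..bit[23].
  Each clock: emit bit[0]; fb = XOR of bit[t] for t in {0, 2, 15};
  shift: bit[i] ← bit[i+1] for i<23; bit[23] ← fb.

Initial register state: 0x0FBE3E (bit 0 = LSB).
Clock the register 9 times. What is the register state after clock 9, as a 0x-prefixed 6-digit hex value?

0xD707DF

reg_0 = 0x0FBE3E
clock 1: out=0, reg = 0x07DF1F
clock 2: out=1, reg = 0x83EF8F
clock 3: out=1, reg = 0xC1F7C7
clock 4: out=1, reg = 0xE0FBE3
clock 5: out=1, reg = 0x707DF1
clock 6: out=1, reg = 0xB83EF8
clock 7: out=0, reg = 0x5C1F7C
clock 8: out=0, reg = 0xAE0FBE
clock 9: out=0, reg = 0xD707DF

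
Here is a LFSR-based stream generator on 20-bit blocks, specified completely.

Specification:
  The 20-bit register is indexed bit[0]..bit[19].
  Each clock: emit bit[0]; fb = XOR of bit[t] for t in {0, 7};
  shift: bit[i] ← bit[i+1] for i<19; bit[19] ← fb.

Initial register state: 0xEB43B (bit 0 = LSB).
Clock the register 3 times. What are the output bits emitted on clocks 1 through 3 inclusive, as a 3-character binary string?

110

reg_0 = 0xEB43B
clock 1: out=1, reg = 0xF5A1D
clock 2: out=1, reg = 0xFAD0E
clock 3: out=0, reg = 0x7D687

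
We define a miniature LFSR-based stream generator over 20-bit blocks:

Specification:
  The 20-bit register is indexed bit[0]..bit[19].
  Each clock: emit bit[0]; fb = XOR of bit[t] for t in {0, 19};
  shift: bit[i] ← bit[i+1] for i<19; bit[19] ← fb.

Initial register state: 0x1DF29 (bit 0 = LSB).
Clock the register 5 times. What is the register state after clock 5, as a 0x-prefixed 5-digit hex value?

0x38EF9

reg_0 = 0x1DF29
clock 1: out=1, reg = 0x8EF94
clock 2: out=0, reg = 0xC77CA
clock 3: out=0, reg = 0xE3BE5
clock 4: out=1, reg = 0x71DF2
clock 5: out=0, reg = 0x38EF9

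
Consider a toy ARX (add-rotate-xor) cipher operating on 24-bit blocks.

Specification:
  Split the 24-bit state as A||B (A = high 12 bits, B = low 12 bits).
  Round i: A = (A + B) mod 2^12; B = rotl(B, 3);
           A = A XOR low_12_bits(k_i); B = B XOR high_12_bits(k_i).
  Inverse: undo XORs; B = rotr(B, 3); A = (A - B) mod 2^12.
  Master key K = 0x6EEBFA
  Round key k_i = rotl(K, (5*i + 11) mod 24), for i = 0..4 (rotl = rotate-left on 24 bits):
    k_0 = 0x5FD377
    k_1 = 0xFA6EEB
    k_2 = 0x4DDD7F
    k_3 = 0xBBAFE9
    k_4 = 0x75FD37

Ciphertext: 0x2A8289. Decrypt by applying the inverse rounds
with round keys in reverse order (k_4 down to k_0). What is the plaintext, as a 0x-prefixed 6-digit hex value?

0x4092EB

s_0 = ciphertext = 0x2A8289
s_1 = InvRound(s_0, k_4) = 0x2E5CBA
s_2 = InvRound(s_1, k_3) = 0xC2C0E0
s_3 = InvRound(s_2, k_2) = 0x6CCA87
s_4 = InvRound(s_3, k_1) = 0x5832A4
s_5 = InvRound(s_4, k_0) = 0x4092EB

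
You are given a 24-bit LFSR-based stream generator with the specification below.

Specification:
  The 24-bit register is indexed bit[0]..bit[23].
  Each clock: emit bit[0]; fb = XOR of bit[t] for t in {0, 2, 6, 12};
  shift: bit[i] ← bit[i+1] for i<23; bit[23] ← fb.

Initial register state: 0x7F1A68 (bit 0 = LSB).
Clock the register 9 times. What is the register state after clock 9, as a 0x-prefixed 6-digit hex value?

0xB53F8D

reg_0 = 0x7F1A68
clock 1: out=0, reg = 0x3F8D34
clock 2: out=0, reg = 0x9FC69A
clock 3: out=0, reg = 0x4FE34D
clock 4: out=1, reg = 0xA7F1A6
clock 5: out=0, reg = 0x53F8D3
clock 6: out=1, reg = 0xA9FC69
clock 7: out=1, reg = 0xD4FE34
clock 8: out=0, reg = 0x6A7F1A
clock 9: out=0, reg = 0xB53F8D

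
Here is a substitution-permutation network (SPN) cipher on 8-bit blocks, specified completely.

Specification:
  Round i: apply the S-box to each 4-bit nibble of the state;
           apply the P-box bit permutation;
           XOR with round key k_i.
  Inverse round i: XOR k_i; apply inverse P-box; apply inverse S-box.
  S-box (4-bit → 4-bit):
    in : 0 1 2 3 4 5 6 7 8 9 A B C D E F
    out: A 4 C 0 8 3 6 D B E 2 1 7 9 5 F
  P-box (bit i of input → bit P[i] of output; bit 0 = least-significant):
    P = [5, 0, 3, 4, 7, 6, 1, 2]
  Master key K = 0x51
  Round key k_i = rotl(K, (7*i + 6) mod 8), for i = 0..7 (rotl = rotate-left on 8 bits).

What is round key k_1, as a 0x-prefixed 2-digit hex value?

0x2A

K = 0x51
k_0 = rotl(K, (7*0+6) mod 8) = rotl(K, 6) = 0x54
k_1 = rotl(K, (7*1+6) mod 8) = rotl(K, 5) = 0x2A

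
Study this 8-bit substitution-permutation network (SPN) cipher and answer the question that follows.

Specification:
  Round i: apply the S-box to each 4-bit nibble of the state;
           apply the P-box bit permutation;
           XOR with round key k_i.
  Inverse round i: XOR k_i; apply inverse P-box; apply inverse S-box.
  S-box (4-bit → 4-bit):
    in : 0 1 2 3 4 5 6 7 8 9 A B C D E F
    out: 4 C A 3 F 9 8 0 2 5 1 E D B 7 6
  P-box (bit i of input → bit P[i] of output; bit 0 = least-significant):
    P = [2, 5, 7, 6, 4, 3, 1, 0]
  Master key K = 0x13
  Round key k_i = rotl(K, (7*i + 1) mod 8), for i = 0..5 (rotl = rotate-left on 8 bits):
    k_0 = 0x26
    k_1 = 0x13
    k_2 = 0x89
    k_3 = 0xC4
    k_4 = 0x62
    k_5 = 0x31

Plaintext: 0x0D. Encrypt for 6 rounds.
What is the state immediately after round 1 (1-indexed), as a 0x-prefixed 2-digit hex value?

s_0 = plaintext = 0x0D
s_1 = Round(s_0, k_0) = 0x40
s_2 = Round(s_1, k_1) = 0x88
s_3 = Round(s_2, k_2) = 0xA1
s_4 = Round(s_3, k_3) = 0x14
s_5 = Round(s_4, k_4) = 0x85
s_6 = Round(s_5, k_5) = 0x7D

0x40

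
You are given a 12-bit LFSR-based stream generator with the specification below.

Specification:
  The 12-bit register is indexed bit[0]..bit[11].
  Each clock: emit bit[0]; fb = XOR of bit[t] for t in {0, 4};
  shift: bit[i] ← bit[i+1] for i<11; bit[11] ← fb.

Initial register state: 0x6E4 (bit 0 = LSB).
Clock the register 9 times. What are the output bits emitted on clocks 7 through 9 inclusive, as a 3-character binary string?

110

reg_0 = 0x6E4
clock 1: out=0, reg = 0x372
clock 2: out=0, reg = 0x9B9
clock 3: out=1, reg = 0x4DC
clock 4: out=0, reg = 0xA6E
clock 5: out=0, reg = 0x537
clock 6: out=1, reg = 0x29B
clock 7: out=1, reg = 0x14D
clock 8: out=1, reg = 0x8A6
clock 9: out=0, reg = 0x453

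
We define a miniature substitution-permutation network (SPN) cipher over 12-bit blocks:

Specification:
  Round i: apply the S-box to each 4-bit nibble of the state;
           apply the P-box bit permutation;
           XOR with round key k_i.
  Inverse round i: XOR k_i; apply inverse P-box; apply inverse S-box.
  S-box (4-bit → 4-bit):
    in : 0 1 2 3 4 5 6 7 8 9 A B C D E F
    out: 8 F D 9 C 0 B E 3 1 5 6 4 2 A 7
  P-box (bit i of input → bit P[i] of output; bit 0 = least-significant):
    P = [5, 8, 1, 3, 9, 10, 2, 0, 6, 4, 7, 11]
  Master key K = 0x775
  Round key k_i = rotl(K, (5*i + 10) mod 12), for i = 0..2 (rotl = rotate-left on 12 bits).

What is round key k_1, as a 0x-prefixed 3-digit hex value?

0xBAB

K = 0x775
k_0 = rotl(K, (5*0+10) mod 12) = rotl(K, 10) = 0x5DD
k_1 = rotl(K, (5*1+10) mod 12) = rotl(K, 3) = 0xBAB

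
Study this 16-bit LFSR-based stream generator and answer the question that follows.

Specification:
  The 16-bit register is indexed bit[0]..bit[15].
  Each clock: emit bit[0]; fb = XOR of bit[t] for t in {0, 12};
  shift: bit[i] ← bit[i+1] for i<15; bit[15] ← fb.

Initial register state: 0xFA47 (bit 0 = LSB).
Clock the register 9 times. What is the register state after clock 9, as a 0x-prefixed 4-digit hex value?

0x647D

reg_0 = 0xFA47
clock 1: out=1, reg = 0x7D23
clock 2: out=1, reg = 0x3E91
clock 3: out=1, reg = 0x1F48
clock 4: out=0, reg = 0x8FA4
clock 5: out=0, reg = 0x47D2
clock 6: out=0, reg = 0x23E9
clock 7: out=1, reg = 0x91F4
clock 8: out=0, reg = 0xC8FA
clock 9: out=0, reg = 0x647D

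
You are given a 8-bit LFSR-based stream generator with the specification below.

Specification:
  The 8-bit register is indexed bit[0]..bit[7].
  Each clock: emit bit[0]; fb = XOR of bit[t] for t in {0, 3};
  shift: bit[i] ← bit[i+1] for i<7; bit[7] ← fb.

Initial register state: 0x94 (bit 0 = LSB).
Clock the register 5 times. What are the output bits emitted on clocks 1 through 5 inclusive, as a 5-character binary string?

reg_0 = 0x94
clock 1: out=0, reg = 0x4A
clock 2: out=0, reg = 0xA5
clock 3: out=1, reg = 0xD2
clock 4: out=0, reg = 0x69
clock 5: out=1, reg = 0x34

00101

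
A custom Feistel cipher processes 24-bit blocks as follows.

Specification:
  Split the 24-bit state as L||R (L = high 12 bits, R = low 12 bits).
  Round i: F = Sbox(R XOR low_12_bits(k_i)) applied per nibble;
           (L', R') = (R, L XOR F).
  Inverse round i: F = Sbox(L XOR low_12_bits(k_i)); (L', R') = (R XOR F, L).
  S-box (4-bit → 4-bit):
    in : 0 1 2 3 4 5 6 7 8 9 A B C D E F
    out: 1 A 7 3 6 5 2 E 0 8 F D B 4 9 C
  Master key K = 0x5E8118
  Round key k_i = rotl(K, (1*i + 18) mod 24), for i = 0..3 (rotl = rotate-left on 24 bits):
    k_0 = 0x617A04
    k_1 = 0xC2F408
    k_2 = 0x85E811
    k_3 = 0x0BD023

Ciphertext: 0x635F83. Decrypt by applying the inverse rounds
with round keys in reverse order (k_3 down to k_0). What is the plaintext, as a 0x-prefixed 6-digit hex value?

s_0 = ciphertext = 0x635F83
s_1 = InvRound(s_0, k_3) = 0xD21635
s_2 = InvRound(s_1, k_2) = 0x304D21
s_3 = InvRound(s_2, k_1) = 0x33A304
s_4 = InvRound(s_3, k_0) = 0xB3D33A

0xB3D33A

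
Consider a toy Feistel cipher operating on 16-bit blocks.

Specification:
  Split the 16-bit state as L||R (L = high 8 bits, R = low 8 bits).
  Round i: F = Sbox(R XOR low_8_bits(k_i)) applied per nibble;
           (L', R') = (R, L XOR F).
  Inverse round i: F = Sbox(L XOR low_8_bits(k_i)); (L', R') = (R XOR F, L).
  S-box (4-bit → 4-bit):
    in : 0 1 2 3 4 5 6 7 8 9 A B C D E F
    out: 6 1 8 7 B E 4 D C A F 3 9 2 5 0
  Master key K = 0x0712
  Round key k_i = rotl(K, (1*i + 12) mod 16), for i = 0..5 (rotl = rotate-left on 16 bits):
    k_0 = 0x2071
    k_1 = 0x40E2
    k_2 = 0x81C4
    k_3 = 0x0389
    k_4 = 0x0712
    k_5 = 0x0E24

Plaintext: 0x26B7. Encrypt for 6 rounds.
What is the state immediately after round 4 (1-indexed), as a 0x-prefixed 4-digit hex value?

s_0 = plaintext = 0x26B7
s_1 = Round(s_0, k_0) = 0xB7B2
s_2 = Round(s_1, k_1) = 0xB251
s_3 = Round(s_2, k_2) = 0x511C
s_4 = Round(s_3, k_3) = 0x1CFF
s_5 = Round(s_4, k_4) = 0xFF4E
s_6 = Round(s_5, k_5) = 0x4EB0

0x1CFF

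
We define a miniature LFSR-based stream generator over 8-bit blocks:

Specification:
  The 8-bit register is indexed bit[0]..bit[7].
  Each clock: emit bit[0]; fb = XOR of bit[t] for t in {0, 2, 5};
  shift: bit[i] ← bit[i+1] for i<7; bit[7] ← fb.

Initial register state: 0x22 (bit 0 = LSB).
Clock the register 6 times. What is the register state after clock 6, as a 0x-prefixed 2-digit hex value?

0xCC

reg_0 = 0x22
clock 1: out=0, reg = 0x91
clock 2: out=1, reg = 0xC8
clock 3: out=0, reg = 0x64
clock 4: out=0, reg = 0x32
clock 5: out=0, reg = 0x99
clock 6: out=1, reg = 0xCC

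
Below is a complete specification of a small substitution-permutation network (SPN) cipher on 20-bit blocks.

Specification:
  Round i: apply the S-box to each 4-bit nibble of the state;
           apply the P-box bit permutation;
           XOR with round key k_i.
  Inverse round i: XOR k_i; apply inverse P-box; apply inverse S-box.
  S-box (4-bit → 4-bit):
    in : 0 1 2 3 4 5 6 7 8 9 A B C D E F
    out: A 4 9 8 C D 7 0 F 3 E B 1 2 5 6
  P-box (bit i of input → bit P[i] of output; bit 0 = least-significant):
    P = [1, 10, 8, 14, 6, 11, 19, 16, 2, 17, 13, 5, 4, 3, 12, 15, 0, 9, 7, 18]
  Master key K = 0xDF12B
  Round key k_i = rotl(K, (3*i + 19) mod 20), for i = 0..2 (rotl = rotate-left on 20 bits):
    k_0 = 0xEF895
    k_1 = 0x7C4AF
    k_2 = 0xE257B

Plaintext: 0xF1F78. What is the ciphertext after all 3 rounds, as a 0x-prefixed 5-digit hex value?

s_0 = plaintext = 0xF1F78
s_1 = Round(s_0, k_0) = 0xC8F17
s_2 = Round(s_1, k_1) = 0xD74B6
s_3 = Round(s_2, k_2) = 0xF0A19

0xF0A19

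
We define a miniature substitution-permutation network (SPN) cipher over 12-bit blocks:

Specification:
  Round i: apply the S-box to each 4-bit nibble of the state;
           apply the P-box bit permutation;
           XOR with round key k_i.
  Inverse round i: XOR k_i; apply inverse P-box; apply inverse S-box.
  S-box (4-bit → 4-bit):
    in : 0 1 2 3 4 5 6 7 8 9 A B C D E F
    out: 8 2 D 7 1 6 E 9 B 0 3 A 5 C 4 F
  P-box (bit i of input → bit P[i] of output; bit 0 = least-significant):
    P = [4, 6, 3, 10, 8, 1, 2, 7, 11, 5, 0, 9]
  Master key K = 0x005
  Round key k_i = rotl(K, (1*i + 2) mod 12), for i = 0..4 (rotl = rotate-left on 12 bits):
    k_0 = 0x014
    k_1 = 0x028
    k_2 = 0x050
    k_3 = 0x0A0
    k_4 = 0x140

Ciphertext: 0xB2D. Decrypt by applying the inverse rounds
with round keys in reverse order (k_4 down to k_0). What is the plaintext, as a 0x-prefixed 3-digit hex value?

0x517

s_0 = ciphertext = 0xB2D
s_1 = InvRound(s_0, k_4) = 0xFE5
s_2 = InvRound(s_1, k_3) = 0x2CB
s_3 = InvRound(s_2, k_2) = 0xDBC
s_4 = InvRound(s_3, k_1) = 0x427
s_5 = InvRound(s_4, k_0) = 0x517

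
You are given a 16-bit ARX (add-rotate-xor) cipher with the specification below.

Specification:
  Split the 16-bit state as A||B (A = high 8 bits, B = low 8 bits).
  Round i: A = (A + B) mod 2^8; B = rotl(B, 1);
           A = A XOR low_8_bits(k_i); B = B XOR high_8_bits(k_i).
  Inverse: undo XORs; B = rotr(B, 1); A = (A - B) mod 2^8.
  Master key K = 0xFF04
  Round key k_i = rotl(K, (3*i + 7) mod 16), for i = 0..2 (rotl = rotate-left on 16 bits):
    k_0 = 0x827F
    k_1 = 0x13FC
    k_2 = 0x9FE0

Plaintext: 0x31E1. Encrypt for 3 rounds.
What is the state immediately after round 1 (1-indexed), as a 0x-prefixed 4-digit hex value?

0x6D41

s_0 = plaintext = 0x31E1
s_1 = Round(s_0, k_0) = 0x6D41
s_2 = Round(s_1, k_1) = 0x5291
s_3 = Round(s_2, k_2) = 0x03BC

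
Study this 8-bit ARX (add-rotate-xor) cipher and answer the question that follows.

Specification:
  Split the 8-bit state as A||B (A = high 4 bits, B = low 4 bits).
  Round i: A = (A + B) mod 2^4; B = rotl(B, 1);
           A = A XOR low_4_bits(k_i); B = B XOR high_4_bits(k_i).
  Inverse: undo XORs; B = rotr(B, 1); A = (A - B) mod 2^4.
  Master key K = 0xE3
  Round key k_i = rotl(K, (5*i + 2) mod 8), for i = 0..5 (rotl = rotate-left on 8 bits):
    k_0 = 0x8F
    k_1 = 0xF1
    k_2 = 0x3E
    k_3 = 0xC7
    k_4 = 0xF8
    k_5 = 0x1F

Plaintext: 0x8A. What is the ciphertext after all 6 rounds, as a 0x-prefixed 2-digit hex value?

s_0 = plaintext = 0x8A
s_1 = Round(s_0, k_0) = 0xDD
s_2 = Round(s_1, k_1) = 0xB4
s_3 = Round(s_2, k_2) = 0x1B
s_4 = Round(s_3, k_3) = 0xBB
s_5 = Round(s_4, k_4) = 0xE8
s_6 = Round(s_5, k_5) = 0x90

0x90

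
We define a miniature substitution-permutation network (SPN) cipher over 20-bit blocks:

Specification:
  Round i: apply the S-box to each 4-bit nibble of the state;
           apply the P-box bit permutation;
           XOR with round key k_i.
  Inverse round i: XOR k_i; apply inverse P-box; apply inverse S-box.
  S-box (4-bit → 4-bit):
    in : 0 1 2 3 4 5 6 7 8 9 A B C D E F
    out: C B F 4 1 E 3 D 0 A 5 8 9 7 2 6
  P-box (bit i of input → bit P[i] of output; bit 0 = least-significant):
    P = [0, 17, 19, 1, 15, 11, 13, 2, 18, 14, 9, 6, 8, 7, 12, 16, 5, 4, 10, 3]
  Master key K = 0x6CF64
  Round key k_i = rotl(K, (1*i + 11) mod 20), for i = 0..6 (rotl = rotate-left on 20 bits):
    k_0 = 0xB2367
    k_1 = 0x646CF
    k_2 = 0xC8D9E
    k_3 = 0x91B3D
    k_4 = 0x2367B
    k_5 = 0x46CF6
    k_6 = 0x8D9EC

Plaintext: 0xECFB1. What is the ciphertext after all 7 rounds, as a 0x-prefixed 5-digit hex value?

0x39AE2

s_0 = plaintext = 0xECFB1
s_1 = Round(s_0, k_0) = 0x86070
s_2 = Round(s_1, k_1) = 0xEE509
s_3 = Round(s_2, k_2) = 0xEEF48
s_4 = Round(s_3, k_3) = 0x9D9AD
s_5 = Round(s_4, k_4) = 0x8C7A2
s_6 = Round(s_5, k_5) = 0xBCFB5
s_7 = Round(s_6, k_6) = 0x39AE2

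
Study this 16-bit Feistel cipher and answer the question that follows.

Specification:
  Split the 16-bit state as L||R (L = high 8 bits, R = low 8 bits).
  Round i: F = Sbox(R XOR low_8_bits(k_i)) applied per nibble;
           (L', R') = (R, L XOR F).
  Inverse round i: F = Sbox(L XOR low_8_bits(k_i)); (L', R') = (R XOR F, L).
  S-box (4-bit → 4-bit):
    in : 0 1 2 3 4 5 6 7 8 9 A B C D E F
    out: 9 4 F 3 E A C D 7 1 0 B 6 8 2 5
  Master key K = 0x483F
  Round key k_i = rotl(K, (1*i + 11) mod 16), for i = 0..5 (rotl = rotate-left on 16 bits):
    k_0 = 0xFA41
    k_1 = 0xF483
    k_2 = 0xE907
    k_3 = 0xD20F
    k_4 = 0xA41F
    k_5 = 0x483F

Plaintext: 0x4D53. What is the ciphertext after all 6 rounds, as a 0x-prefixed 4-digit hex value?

0x37EE

s_0 = plaintext = 0x4D53
s_1 = Round(s_0, k_0) = 0x5302
s_2 = Round(s_1, k_1) = 0x0227
s_3 = Round(s_2, k_2) = 0x27FB
s_4 = Round(s_3, k_3) = 0xFB79
s_5 = Round(s_4, k_4) = 0x7937
s_6 = Round(s_5, k_5) = 0x37EE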